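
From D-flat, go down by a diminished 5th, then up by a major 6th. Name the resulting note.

E

A diminished fifth down from Db is G (letter G, 6 semitones down).
A major sixth up from G is E (letter E, 9 semitones up).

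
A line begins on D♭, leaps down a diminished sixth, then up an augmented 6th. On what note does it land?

D##

A diminished sixth down from Db is F# (letter F, 7 semitones down).
An augmented sixth up from F# is D## (letter D, 10 semitones up).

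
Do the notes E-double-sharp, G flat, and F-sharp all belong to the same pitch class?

Yes

E## = pitch class 6 and Gb = pitch class 6 and F# = pitch class 6 — the same pitch class, so they are enharmonic equivalents.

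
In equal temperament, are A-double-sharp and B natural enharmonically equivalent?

A## = pitch class 11 and B = pitch class 11 — the same pitch class, so they are enharmonic equivalents.

Yes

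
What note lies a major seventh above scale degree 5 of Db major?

Scale degree 5 of Db major is Ab.
A major seventh (11 semitones) above Ab lands on the letter G, giving G.

G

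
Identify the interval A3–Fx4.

The letter names run A→F, a span of 5 letter steps, so the interval is some kind of sixth.
A to F## is 10 semitones. A major sixth is 9, so 10 makes it augmented.

augmented sixth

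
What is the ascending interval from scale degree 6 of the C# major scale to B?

Scale degree 6 of C# major is A#.
A# up to B: letters A→B make it a second; 1 semitone makes it minor.

minor second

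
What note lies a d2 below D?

D down a major second is C, so the target letter is C.
From D, a diminished second is 0 semitones down: C##.

C##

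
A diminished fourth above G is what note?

Cb

G up a perfect fourth is C, so the target letter is C.
From G, a diminished fourth is 4 semitones up: Cb.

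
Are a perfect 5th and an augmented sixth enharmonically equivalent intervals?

A perfect fifth spans 7 semitones; an augmented sixth spans 10.
The spans differ, so they are not enharmonic equivalents.

No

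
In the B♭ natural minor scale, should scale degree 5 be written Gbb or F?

F

Each scale degree takes a distinct letter name. Degree 5 of a scale on B must use the letter F.
F and Gbb are enharmonically the same pitch, but only F uses the letter F, so it is the correct spelling here.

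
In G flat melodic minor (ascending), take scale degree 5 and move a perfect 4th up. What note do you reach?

Gb

Scale degree 5 of Gb melodic minor (ascending) is Db.
A perfect fourth (5 semitones) above Db lands on the letter G, giving Gb.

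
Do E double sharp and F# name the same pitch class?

Yes

E## is pitch class 6; F# is pitch class 6.
All spellings map to pitch class 6, so they are enharmonically equivalent.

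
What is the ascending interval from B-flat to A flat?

minor seventh

Counting letters B–C–D–E–F–G–A gives a seventh.
Bb→Ab = 10 semitones, 1 narrower than the major seventh (11), so minor.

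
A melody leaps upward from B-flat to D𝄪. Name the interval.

doubly augmented third

The letter names run B→D, a span of 2 letter steps, so the interval is some kind of third.
Bb to D## is 6 semitones. A major third is 4, so 6 makes it doubly augmented.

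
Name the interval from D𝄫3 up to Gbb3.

The letter names run D→G, a span of 3 letter steps, so the interval is some kind of fourth.
Dbb to Gbb is 5 semitones. A perfect fourth is 5, so 5 makes it perfect.

perfect fourth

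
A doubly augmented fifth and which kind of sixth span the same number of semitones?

major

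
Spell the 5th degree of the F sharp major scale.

Degree 5 takes the letter 4 steps above F, which is C.
In major, degree 5 sits 7 semitones above the tonic. F# + 7 semitones is pitch class 1, spelled on C as C#.

C#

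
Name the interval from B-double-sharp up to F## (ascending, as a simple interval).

diminished fifth

The letter names run B→F, a span of 4 letter steps, so the interval is some kind of fifth.
B## to F## is 6 semitones. A perfect fifth is 7, so 6 makes it diminished.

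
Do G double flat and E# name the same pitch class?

Yes

Gbb = pitch class 5 and E# = pitch class 5 — the same pitch class, so they are enharmonic equivalents.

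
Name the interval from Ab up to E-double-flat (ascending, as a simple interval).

The letter names run A→E, a span of 4 letter steps, so the interval is some kind of fifth.
Ab to Ebb is 6 semitones. A perfect fifth is 7, so 6 makes it diminished.

diminished fifth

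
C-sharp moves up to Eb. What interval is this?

diminished third

The letter names run C→E, a span of 2 letter steps, so the interval is some kind of third.
C# to Eb is 2 semitones. A major third is 4, so 2 makes it diminished.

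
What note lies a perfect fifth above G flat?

Db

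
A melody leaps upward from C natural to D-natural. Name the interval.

major second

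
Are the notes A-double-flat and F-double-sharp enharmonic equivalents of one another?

Abb is pitch class 7; F## is pitch class 7.
All spellings map to pitch class 7, so they are enharmonically equivalent.

Yes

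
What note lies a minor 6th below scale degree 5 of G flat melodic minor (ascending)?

Scale degree 5 of Gb melodic minor (ascending) is Db.
A minor sixth (8 semitones) below Db lands on the letter F, giving F.

F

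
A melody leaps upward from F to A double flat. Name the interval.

diminished third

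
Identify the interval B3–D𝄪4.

augmented third

The letter names run B→D, a span of 2 letter steps, so the interval is some kind of third.
B to D## is 5 semitones. A major third is 4, so 5 makes it augmented.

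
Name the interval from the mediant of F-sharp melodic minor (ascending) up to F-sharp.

major sixth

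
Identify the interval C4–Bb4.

minor seventh

The letter names run C→B, a span of 6 letter steps, so the interval is some kind of seventh.
C to Bb is 10 semitones. A major seventh is 11, so 10 makes it minor.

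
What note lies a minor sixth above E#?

C#

A sixth above E lands on the letter C.
A minor sixth spans 8 semitones, so E# moves to pitch class 1. On the letter C that is C#.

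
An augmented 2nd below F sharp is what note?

Eb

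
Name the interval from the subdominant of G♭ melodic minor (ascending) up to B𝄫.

minor seventh

The subdominant of Gb melodic minor (ascending) is Cb.
Cb up to Bbb: letters C→B make it a seventh; 10 semitones makes it minor.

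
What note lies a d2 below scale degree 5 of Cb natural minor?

F#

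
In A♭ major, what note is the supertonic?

Bb

The Ab major scale runs Ab Bb C Db Eb F G.
Degree 2 is Bb.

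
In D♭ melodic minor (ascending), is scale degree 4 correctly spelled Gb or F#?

Gb

Each scale degree takes a distinct letter name. Degree 4 of a scale on D must use the letter G.
Gb and F# are enharmonically the same pitch, but only Gb uses the letter G, so it is the correct spelling here.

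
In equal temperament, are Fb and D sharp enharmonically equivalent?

No

Two spellings are enharmonically equivalent only if they share a pitch class.
Here Fb → 4, D# → 3; 3 ≠ 4, so they are not.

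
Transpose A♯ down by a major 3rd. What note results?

F#

A down a major third is F, so the target letter is F.
From A#, a major third is 4 semitones down: F#.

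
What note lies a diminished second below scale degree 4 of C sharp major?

E##

Scale degree 4 of C# major is F#.
A diminished second (0 semitones) below F# lands on the letter E, giving E##.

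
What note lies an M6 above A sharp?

F##

A up a major sixth is F#, so the target letter is F.
From A#, a major sixth is 9 semitones up: F##.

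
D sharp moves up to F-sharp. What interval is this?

Counting letters D–E–F gives a third.
D#→F# = 3 semitones, 1 narrower than the major third (4), so minor.

minor third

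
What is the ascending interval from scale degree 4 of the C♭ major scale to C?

augmented fifth

Scale degree 4 of Cb major is Fb.
Fb up to C: letters F→C make it a fifth; 8 semitones makes it augmented.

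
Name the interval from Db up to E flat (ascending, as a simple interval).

Counting letters D–E gives a second.
Db→Eb = 2 semitones, exactly the major second.

major second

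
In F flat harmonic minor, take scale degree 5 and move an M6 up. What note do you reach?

Ab

Scale degree 5 of Fb harmonic minor is Cb.
A major sixth (9 semitones) above Cb lands on the letter A, giving Ab.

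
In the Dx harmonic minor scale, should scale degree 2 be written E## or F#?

E##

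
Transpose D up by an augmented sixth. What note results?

B#

A sixth above D lands on the letter B.
An augmented sixth spans 10 semitones, so D moves to pitch class 0. On the letter B that is B#.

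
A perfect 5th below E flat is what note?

A fifth below E lands on the letter A.
A perfect fifth spans 7 semitones, so Eb moves to pitch class 8. On the letter A that is Ab.

Ab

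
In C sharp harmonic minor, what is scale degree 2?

D#

Degree 2 takes the letter 1 step above C, which is D.
In harmonic minor, degree 2 sits 2 semitones above the tonic. C# + 2 semitones is pitch class 3, spelled on D as D#.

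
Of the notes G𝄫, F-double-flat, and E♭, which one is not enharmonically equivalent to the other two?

In 12-tone equal temperament, enharmonic equivalents share a pitch class. Gbb is pitch class 5; Fbb is pitch class 3; Eb is pitch class 3.
Fbb and Eb share pitch class 3, while Gbb is pitch class 5.

Gbb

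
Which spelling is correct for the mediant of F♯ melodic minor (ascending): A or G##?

Each scale degree takes a distinct letter name. Degree 3 of a scale on F must use the letter A.
A and G## are enharmonically the same pitch, but only A uses the letter A, so it is the correct spelling here.

A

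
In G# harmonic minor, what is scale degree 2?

The G# harmonic minor scale runs G# A# B C# D# E F##.
Degree 2 is A#.

A#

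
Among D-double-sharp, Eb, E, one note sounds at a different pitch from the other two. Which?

Eb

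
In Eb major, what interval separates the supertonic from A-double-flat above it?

diminished third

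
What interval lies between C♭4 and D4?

The letter names run C→D, a span of 1 letter step, so the interval is some kind of second.
Cb to D is 3 semitones. A major second is 2, so 3 makes it augmented.

augmented second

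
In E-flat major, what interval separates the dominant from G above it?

major sixth

The dominant of Eb major is Bb.
Bb up to G: letters B→G make it a sixth; 9 semitones makes it major.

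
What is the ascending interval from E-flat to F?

major second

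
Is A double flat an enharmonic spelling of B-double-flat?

Two spellings are enharmonically equivalent only if they share a pitch class.
Here Abb → 7, Bbb → 9; 7 ≠ 9, so they are not.

No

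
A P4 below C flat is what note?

A fourth below C lands on the letter G.
A perfect fourth spans 5 semitones, so Cb moves to pitch class 6. On the letter G that is Gb.

Gb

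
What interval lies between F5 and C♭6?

The letter names run F→C, a span of 4 letter steps, so the interval is some kind of fifth.
F to Cb is 6 semitones. A perfect fifth is 7, so 6 makes it diminished.

diminished fifth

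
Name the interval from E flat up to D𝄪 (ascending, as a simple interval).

The letter names run E→D, a span of 6 letter steps, so the interval is some kind of seventh.
Eb to D## is 13 semitones. A major seventh is 11, so 13 makes it doubly augmented.

doubly augmented seventh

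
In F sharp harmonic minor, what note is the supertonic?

G#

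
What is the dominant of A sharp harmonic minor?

The A# harmonic minor scale runs A# B# C# D# E# F# G##.
Degree 5 is E#.

E#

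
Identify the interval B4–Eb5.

Counting letters B–C–D–E gives a fourth.
B→Eb = 4 semitones, 1 narrower than the perfect fourth (5), so diminished.

diminished fourth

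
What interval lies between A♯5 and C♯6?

The letter names run A→C, a span of 2 letter steps, so the interval is some kind of third.
A# to C# is 3 semitones. A major third is 4, so 3 makes it minor.

minor third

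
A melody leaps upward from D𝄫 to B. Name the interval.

doubly augmented sixth

Counting letters D–E–F–G–A–B gives a sixth.
Dbb→B = 11 semitones, 2 wider than the major sixth (9), so doubly augmented.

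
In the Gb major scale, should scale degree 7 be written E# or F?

Each scale degree takes a distinct letter name. Degree 7 of a scale on G must use the letter F.
F and E# are enharmonically the same pitch, but only F uses the letter F, so it is the correct spelling here.

F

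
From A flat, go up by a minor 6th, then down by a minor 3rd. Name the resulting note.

A minor sixth up from Ab is Fb (letter F, 8 semitones up).
A minor third down from Fb is Db (letter D, 3 semitones down).

Db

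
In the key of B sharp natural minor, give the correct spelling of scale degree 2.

C##

Degree 2 takes the letter 1 step above B, which is C.
In natural minor, degree 2 sits 2 semitones above the tonic. B# + 2 semitones is pitch class 2, spelled on C as C##.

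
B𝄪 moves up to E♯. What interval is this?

The letter names run B→E, a span of 3 letter steps, so the interval is some kind of fourth.
B## to E# is 4 semitones. A perfect fourth is 5, so 4 makes it diminished.

diminished fourth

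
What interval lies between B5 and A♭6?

diminished seventh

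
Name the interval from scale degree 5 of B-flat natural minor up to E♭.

minor seventh

Scale degree 5 of Bb natural minor is F.
F up to Eb: letters F→E make it a seventh; 10 semitones makes it minor.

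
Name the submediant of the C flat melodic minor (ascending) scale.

The Cb melodic minor (ascending) scale runs Cb Db Ebb Fb Gb Ab Bb.
Degree 6 is Ab.

Ab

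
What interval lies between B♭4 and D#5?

augmented third

Counting letters B–C–D gives a third.
Bb→D# = 5 semitones, 1 wider than the major third (4), so augmented.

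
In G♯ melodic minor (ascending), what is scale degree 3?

Degree 3 takes the letter 2 steps above G, which is B.
In melodic minor (ascending), degree 3 sits 3 semitones above the tonic. G# + 3 semitones is pitch class 11, spelled on B as B.

B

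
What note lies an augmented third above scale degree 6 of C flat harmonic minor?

C

Scale degree 6 of Cb harmonic minor is Abb.
An augmented third (5 semitones) above Abb lands on the letter C, giving C.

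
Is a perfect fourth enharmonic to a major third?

No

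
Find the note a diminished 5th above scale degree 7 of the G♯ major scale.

C#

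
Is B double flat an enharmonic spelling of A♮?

Bbb = pitch class 9 and A = pitch class 9 — the same pitch class, so they are enharmonic equivalents.

Yes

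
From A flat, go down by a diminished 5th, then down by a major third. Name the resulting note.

A diminished fifth down from Ab is D (letter D, 6 semitones down).
A major third down from D is Bb (letter B, 4 semitones down).

Bb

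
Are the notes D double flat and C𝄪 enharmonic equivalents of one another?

No

Two spellings are enharmonically equivalent only if they share a pitch class.
Here Dbb → 0, C## → 2; 0 ≠ 2, so they are not.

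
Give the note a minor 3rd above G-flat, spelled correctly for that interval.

Bbb

A third above G lands on the letter B.
A minor third spans 3 semitones, so Gb moves to pitch class 9. On the letter B that is Bbb.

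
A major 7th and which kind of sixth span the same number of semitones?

doubly augmented

A major seventh spans 11 semitones.
A sixth spanning 11 semitones is doubly augmented (the major sixth is 9).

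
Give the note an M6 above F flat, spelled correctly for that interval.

A sixth above F lands on the letter D.
A major sixth spans 9 semitones, so Fb moves to pitch class 1. On the letter D that is Db.

Db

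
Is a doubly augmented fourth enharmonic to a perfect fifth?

A doubly augmented fourth spans 7 semitones; a perfect fifth spans 7.
They are enharmonically equivalent.

Yes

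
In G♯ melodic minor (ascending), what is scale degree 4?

C#

Degree 4 takes the letter 3 steps above G, which is C.
In melodic minor (ascending), degree 4 sits 5 semitones above the tonic. G# + 5 semitones is pitch class 1, spelled on C as C#.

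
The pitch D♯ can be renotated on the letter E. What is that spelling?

Eb

D# is pitch class 3. The letter E alone is pitch class 4.
To reach pitch class 3 from E requires an offset of -1 semitone, i.e. flat: Eb.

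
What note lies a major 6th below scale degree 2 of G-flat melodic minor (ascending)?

Scale degree 2 of Gb melodic minor (ascending) is Ab.
A major sixth (9 semitones) below Ab lands on the letter C, giving Cb.

Cb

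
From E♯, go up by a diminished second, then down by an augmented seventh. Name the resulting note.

Gbb

A diminished second up from E# is F (letter F, 0 semitones up).
An augmented seventh down from F is Gbb (letter G, 12 semitones down).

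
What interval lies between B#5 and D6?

diminished third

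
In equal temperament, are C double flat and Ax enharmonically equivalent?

No

Two spellings are enharmonically equivalent only if they share a pitch class.
Here Cbb → 10, A## → 11; 10 ≠ 11, so they are not.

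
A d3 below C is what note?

A#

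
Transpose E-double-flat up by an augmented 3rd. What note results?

A third above E lands on the letter G.
An augmented third spans 5 semitones, so Ebb moves to pitch class 7. On the letter G that is G.

G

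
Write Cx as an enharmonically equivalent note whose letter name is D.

D

Plain D sits at the same pitch as C##, so on the letter D the same pitch needs a natural: D.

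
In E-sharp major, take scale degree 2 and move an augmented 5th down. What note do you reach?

Scale degree 2 of E# major is F##.
An augmented fifth (8 semitones) below F## lands on the letter B, giving B.

B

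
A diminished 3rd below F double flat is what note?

A third below F lands on the letter D.
A diminished third spans 2 semitones, so Fbb moves to pitch class 1. On the letter D that is Db.

Db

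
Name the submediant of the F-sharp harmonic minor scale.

D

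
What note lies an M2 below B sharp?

B down a major second is A, so the target letter is A.
From B#, a major second is 2 semitones down: A#.

A#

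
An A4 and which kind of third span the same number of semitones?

An augmented fourth spans 6 semitones.
A third spanning 6 semitones is doubly augmented (the major third is 4).

doubly augmented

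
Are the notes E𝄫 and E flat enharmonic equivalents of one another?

Two spellings are enharmonically equivalent only if they share a pitch class.
Here Ebb → 2, Eb → 3; 2 ≠ 3, so they are not.

No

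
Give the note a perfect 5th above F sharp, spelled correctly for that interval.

C#

A fifth above F lands on the letter C.
A perfect fifth spans 7 semitones, so F# moves to pitch class 1. On the letter C that is C#.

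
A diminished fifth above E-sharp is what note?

A fifth above E lands on the letter B.
A diminished fifth spans 6 semitones, so E# moves to pitch class 11. On the letter B that is B.

B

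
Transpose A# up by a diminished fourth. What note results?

A fourth above A lands on the letter D.
A diminished fourth spans 4 semitones, so A# moves to pitch class 2. On the letter D that is D.

D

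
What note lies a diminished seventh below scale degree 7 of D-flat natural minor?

Scale degree 7 of Db natural minor is Cb.
A diminished seventh (9 semitones) below Cb lands on the letter D, giving D.

D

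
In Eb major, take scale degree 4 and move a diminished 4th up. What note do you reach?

Scale degree 4 of Eb major is Ab.
A diminished fourth (4 semitones) above Ab lands on the letter D, giving Dbb.

Dbb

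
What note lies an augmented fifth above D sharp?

D up a perfect fifth is A, so the target letter is A.
From D#, an augmented fifth is 8 semitones up: A##.

A##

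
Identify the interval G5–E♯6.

Counting letters G–A–B–C–D–E gives a sixth.
G→E# = 10 semitones, 1 wider than the major sixth (9), so augmented.

augmented sixth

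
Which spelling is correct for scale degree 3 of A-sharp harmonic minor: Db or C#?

C#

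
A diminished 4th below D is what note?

A#

A fourth below D lands on the letter A.
A diminished fourth spans 4 semitones, so D moves to pitch class 10. On the letter A that is A#.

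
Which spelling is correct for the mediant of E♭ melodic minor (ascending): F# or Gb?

Each scale degree takes a distinct letter name. Degree 3 of a scale on E must use the letter G.
Gb and F# are enharmonically the same pitch, but only Gb uses the letter G, so it is the correct spelling here.

Gb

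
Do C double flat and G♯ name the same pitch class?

No

Cbb is pitch class 10; G# is pitch class 8.
The pitch classes differ (10 vs. 8), so they are not enharmonic equivalents.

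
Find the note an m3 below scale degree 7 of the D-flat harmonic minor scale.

A

Scale degree 7 of Db harmonic minor is C.
A minor third (3 semitones) below C lands on the letter A, giving A.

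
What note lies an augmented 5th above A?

E#

A fifth above A lands on the letter E.
An augmented fifth spans 8 semitones, so A moves to pitch class 5. On the letter E that is E#.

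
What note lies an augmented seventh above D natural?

D up a major seventh is C#, so the target letter is C.
From D, an augmented seventh is 12 semitones up: C##.

C##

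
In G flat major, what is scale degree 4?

Cb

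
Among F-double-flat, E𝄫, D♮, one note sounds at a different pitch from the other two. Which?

In 12-tone equal temperament, enharmonic equivalents share a pitch class. Fbb is pitch class 3; Ebb is pitch class 2; D is pitch class 2.
Ebb and D share pitch class 2, while Fbb is pitch class 3.

Fbb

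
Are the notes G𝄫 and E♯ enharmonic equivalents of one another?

Gbb = pitch class 5 and E# = pitch class 5 — the same pitch class, so they are enharmonic equivalents.

Yes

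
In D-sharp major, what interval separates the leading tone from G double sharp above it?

perfect fifth

The leading tone of D# major is C##.
C## up to G##: letters C→G make it a fifth; 7 semitones makes it perfect.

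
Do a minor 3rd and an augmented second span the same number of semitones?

Yes

A minor third spans 3 semitones; an augmented second spans 3.
They are enharmonically equivalent.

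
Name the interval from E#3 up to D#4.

minor seventh

Counting letters E–F–G–A–B–C–D gives a seventh.
E#→D# = 10 semitones, 1 narrower than the major seventh (11), so minor.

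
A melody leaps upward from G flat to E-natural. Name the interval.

The letter names run G→E, a span of 5 letter steps, so the interval is some kind of sixth.
Gb to E is 10 semitones. A major sixth is 9, so 10 makes it augmented.

augmented sixth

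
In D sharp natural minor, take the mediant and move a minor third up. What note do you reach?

The mediant of D# natural minor is F#.
A minor third (3 semitones) above F# lands on the letter A, giving A.

A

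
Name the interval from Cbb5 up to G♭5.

The letter names run C→G, a span of 4 letter steps, so the interval is some kind of fifth.
Cbb to Gb is 8 semitones. A perfect fifth is 7, so 8 makes it augmented.

augmented fifth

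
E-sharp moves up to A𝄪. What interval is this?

augmented fourth

The letter names run E→A, a span of 3 letter steps, so the interval is some kind of fourth.
E# to A## is 6 semitones. A perfect fourth is 5, so 6 makes it augmented.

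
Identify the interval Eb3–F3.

major second

Counting letters E–F gives a second.
Eb→F = 2 semitones, exactly the major second.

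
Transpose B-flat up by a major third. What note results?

B up a major third is D#, so the target letter is D.
From Bb, a major third is 4 semitones up: D.

D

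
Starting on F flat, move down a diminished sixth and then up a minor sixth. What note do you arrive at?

F

A diminished sixth down from Fb is A (letter A, 7 semitones down).
A minor sixth up from A is F (letter F, 8 semitones up).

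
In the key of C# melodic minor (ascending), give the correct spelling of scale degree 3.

E

The C# melodic minor (ascending) scale runs C# D# E F# G# A# B#.
Degree 3 is E.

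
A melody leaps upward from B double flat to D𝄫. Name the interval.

minor third

Counting letters B–C–D gives a third.
Bbb→Dbb = 3 semitones, 1 narrower than the major third (4), so minor.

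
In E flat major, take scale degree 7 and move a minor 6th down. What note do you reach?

Scale degree 7 of Eb major is D.
A minor sixth (8 semitones) below D lands on the letter F, giving F#.

F#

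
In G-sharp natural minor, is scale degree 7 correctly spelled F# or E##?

Each scale degree takes a distinct letter name. Degree 7 of a scale on G must use the letter F.
F# and E## are enharmonically the same pitch, but only F# uses the letter F, so it is the correct spelling here.

F#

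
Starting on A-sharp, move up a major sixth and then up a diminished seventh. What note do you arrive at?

A major sixth up from A# is F## (letter F, 9 semitones up).
A diminished seventh up from F## is E (letter E, 9 semitones up).

E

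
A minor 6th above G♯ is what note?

E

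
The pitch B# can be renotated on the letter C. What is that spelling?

C

B# is pitch class 0. The letter C alone is pitch class 0.
Pitch class 0 on C needs no accidental: C.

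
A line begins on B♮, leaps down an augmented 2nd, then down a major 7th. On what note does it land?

Bbb

An augmented second down from B is Ab (letter A, 3 semitones down).
A major seventh down from Ab is Bbb (letter B, 11 semitones down).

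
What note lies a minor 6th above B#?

B up a major sixth is G#, so the target letter is G.
From B#, a minor sixth is 8 semitones up: G#.

G#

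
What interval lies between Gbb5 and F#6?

Counting letters G–A–B–C–D–E–F gives a seventh.
Gbb→F# = 13 semitones, 2 wider than the major seventh (11), so doubly augmented.

doubly augmented seventh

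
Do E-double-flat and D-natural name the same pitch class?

Yes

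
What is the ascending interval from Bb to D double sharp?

Counting letters B–C–D gives a third.
Bb→D## = 6 semitones, 2 wider than the major third (4), so doubly augmented.

doubly augmented third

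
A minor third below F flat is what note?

Db

F down a major third is Db, so the target letter is D.
From Fb, a minor third is 3 semitones down: Db.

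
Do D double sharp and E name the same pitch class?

D## is pitch class 4; E is pitch class 4.
All spellings map to pitch class 4, so they are enharmonically equivalent.

Yes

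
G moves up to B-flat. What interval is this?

minor third

Counting letters G–A–B gives a third.
G→Bb = 3 semitones, 1 narrower than the major third (4), so minor.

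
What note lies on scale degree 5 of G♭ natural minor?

Db

The Gb natural minor scale runs Gb Ab Bbb Cb Db Ebb Fb.
Degree 5 is Db.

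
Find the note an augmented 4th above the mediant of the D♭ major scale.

The mediant of Db major is F.
An augmented fourth (6 semitones) above F lands on the letter B, giving B.

B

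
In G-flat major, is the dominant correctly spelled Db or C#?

Each scale degree takes a distinct letter name. Degree 5 of a scale on G must use the letter D.
Db and C# are enharmonically the same pitch, but only Db uses the letter D, so it is the correct spelling here.

Db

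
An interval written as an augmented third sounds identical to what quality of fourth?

perfect

An augmented third spans 5 semitones.
A fourth spanning 5 semitones is perfect (the perfect fourth is 5).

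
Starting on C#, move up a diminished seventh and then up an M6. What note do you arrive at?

A diminished seventh up from C# is Bb (letter B, 9 semitones up).
A major sixth up from Bb is G (letter G, 9 semitones up).

G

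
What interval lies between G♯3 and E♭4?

diminished sixth

The letter names run G→E, a span of 5 letter steps, so the interval is some kind of sixth.
G# to Eb is 7 semitones. A major sixth is 9, so 7 makes it diminished.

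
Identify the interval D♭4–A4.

augmented fifth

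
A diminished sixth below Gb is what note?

A sixth below G lands on the letter B.
A diminished sixth spans 7 semitones, so Gb moves to pitch class 11. On the letter B that is B.

B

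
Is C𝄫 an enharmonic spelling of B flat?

Yes

Cbb is pitch class 10; Bb is pitch class 10.
All spellings map to pitch class 10, so they are enharmonically equivalent.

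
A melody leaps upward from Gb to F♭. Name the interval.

minor seventh

Counting letters G–A–B–C–D–E–F gives a seventh.
Gb→Fb = 10 semitones, 1 narrower than the major seventh (11), so minor.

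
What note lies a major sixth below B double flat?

Dbb

A sixth below B lands on the letter D.
A major sixth spans 9 semitones, so Bbb moves to pitch class 0. On the letter D that is Dbb.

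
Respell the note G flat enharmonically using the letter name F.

Plain F sits 1 semitone below Gb, so on the letter F the same pitch needs a sharp: F#.

F#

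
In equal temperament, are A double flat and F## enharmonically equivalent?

Abb is pitch class 7; F## is pitch class 7.
All spellings map to pitch class 7, so they are enharmonically equivalent.

Yes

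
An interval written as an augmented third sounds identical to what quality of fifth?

doubly diminished

An augmented third spans 5 semitones.
A fifth spanning 5 semitones is doubly diminished (the perfect fifth is 7).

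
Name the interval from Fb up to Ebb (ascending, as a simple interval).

minor seventh

Counting letters F–G–A–B–C–D–E gives a seventh.
Fb→Ebb = 10 semitones, 1 narrower than the major seventh (11), so minor.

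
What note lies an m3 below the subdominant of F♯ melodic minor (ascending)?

The subdominant of F# melodic minor (ascending) is B.
A minor third (3 semitones) below B lands on the letter G, giving G#.

G#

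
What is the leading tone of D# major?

C##

The D# major scale runs D# E# F## G# A# B# C##.
Degree 7 is C##.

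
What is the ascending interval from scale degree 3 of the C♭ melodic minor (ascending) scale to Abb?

Scale degree 3 of Cb melodic minor (ascending) is Ebb.
Ebb up to Abb: letters E→A make it a fourth; 5 semitones makes it perfect.

perfect fourth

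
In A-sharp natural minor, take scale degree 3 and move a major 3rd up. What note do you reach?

E#

Scale degree 3 of A# natural minor is C#.
A major third (4 semitones) above C# lands on the letter E, giving E#.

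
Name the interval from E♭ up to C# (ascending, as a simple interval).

Counting letters E–F–G–A–B–C gives a sixth.
Eb→C# = 10 semitones, 1 wider than the major sixth (9), so augmented.

augmented sixth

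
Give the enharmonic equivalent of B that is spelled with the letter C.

Plain C sits 1 semitone above B, so on the letter C the same pitch needs a flat: Cb.

Cb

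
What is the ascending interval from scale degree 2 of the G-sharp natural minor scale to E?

diminished fifth

Scale degree 2 of G# natural minor is A#.
A# up to E: letters A→E make it a fifth; 6 semitones makes it diminished.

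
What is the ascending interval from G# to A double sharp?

Counting letters G–A gives a second.
G#→A## = 3 semitones, 1 wider than the major second (2), so augmented.

augmented second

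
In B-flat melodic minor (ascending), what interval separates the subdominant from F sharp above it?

augmented second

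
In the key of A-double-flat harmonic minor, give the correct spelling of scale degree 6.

Fbb

The Abb harmonic minor scale runs Abb Bbb Cbb Dbb Ebb Fbb Gb.
Degree 6 is Fbb.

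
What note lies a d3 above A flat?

Cbb

A third above A lands on the letter C.
A diminished third spans 2 semitones, so Ab moves to pitch class 10. On the letter C that is Cbb.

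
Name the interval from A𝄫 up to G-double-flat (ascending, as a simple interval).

The letter names run A→G, a span of 6 letter steps, so the interval is some kind of seventh.
Abb to Gbb is 10 semitones. A major seventh is 11, so 10 makes it minor.

minor seventh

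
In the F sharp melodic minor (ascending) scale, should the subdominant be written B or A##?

B

Each scale degree takes a distinct letter name. Degree 4 of a scale on F must use the letter B.
B and A## are enharmonically the same pitch, but only B uses the letter B, so it is the correct spelling here.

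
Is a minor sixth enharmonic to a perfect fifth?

No

A minor sixth spans 8 semitones; a perfect fifth spans 7.
The spans differ, so they are not enharmonic equivalents.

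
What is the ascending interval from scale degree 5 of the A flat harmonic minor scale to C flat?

Scale degree 5 of Ab harmonic minor is Eb.
Eb up to Cb: letters E→C make it a sixth; 8 semitones makes it minor.

minor sixth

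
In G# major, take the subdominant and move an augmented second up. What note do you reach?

D##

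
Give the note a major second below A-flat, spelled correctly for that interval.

A second below A lands on the letter G.
A major second spans 2 semitones, so Ab moves to pitch class 6. On the letter G that is Gb.

Gb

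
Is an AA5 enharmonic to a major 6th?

Yes

A doubly augmented fifth spans 9 semitones; a major sixth spans 9.
They are enharmonically equivalent.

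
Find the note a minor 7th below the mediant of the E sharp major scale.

A##

The mediant of E# major is G##.
A minor seventh (10 semitones) below G## lands on the letter A, giving A##.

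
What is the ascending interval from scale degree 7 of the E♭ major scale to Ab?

Scale degree 7 of Eb major is D.
D up to Ab: letters D→A make it a fifth; 6 semitones makes it diminished.

diminished fifth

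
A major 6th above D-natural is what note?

B

A sixth above D lands on the letter B.
A major sixth spans 9 semitones, so D moves to pitch class 11. On the letter B that is B.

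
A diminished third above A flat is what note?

Cbb

A up a major third is C#, so the target letter is C.
From Ab, a diminished third is 2 semitones up: Cbb.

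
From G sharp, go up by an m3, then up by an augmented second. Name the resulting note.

C##

A minor third up from G# is B (letter B, 3 semitones up).
An augmented second up from B is C## (letter C, 3 semitones up).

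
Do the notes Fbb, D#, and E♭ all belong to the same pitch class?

Yes

Fbb is pitch class 3; D# is pitch class 3; Eb is pitch class 3.
All spellings map to pitch class 3, so they are enharmonically equivalent.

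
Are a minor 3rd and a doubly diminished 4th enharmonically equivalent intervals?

A minor third spans 3 semitones; a doubly diminished fourth spans 3.
They are enharmonically equivalent.

Yes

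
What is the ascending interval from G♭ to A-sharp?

The letter names run G→A, a span of 1 letter step, so the interval is some kind of second.
Gb to A# is 4 semitones. A major second is 2, so 4 makes it doubly augmented.

doubly augmented second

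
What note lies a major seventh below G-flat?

A seventh below G lands on the letter A.
A major seventh spans 11 semitones, so Gb moves to pitch class 7. On the letter A that is Abb.

Abb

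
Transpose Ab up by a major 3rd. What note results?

C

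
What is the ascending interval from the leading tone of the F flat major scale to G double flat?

diminished third

The leading tone of Fb major is Eb.
Eb up to Gbb: letters E→G make it a third; 2 semitones makes it diminished.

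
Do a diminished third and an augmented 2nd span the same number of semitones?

No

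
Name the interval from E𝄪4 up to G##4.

minor third

Counting letters E–F–G gives a third.
E##→G## = 3 semitones, 1 narrower than the major third (4), so minor.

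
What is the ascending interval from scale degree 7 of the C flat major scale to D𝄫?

diminished third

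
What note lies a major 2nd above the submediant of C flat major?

The submediant of Cb major is Ab.
A major second (2 semitones) above Ab lands on the letter B, giving Bb.

Bb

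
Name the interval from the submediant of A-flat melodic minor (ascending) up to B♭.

perfect fourth

The submediant of Ab melodic minor (ascending) is F.
F up to Bb: letters F→B make it a fourth; 5 semitones makes it perfect.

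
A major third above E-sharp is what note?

G##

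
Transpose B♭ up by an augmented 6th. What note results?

G#

A sixth above B lands on the letter G.
An augmented sixth spans 10 semitones, so Bb moves to pitch class 8. On the letter G that is G#.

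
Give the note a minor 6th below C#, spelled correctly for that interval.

C down a major sixth is Eb, so the target letter is E.
From C#, a minor sixth is 8 semitones down: E#.

E#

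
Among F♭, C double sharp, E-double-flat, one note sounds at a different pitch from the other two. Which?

In 12-tone equal temperament, enharmonic equivalents share a pitch class. Fb is pitch class 4; C## is pitch class 2; Ebb is pitch class 2.
C## and Ebb share pitch class 2, while Fb is pitch class 4.

Fb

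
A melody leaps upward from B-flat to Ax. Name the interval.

doubly augmented seventh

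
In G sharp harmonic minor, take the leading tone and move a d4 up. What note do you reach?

B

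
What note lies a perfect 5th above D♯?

A#

A fifth above D lands on the letter A.
A perfect fifth spans 7 semitones, so D# moves to pitch class 10. On the letter A that is A#.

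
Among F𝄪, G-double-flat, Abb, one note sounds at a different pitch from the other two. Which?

Gbb

In 12-tone equal temperament, enharmonic equivalents share a pitch class. F## is pitch class 7; Gbb is pitch class 5; Abb is pitch class 7.
F## and Abb share pitch class 7, while Gbb is pitch class 5.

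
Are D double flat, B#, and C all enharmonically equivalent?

Yes

Dbb = pitch class 0 and B# = pitch class 0 and C = pitch class 0 — the same pitch class, so they are enharmonic equivalents.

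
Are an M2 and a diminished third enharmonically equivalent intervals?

A major second spans 2 semitones; a diminished third spans 2.
They are enharmonically equivalent.

Yes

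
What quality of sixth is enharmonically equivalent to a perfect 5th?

diminished

A perfect fifth spans 7 semitones.
A sixth spanning 7 semitones is diminished (the major sixth is 9).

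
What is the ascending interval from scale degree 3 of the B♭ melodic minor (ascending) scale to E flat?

major second

Scale degree 3 of Bb melodic minor (ascending) is Db.
Db up to Eb: letters D→E make it a second; 2 semitones makes it major.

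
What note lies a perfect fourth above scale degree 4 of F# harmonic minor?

E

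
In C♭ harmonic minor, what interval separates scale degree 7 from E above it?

augmented fourth

Scale degree 7 of Cb harmonic minor is Bb.
Bb up to E: letters B→E make it a fourth; 6 semitones makes it augmented.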